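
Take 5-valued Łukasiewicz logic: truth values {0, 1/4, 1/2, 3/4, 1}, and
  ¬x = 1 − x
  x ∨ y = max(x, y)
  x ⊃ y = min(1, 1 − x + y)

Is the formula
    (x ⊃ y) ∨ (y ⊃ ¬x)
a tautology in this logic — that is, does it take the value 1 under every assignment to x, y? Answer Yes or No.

No

Counterexample: take x = 3/4, y = 1/2.
x ⊃ y = 3/4 ⊃ 1/2 = 3/4
¬x = ¬3/4 = 1/4
y ⊃ ¬x = 1/2 ⊃ 1/4 = 3/4
(x ⊃ y) ∨ (y ⊃ ¬x) = 3/4 ∨ 3/4 = 3/4
This gives 3/4 ≠ 1.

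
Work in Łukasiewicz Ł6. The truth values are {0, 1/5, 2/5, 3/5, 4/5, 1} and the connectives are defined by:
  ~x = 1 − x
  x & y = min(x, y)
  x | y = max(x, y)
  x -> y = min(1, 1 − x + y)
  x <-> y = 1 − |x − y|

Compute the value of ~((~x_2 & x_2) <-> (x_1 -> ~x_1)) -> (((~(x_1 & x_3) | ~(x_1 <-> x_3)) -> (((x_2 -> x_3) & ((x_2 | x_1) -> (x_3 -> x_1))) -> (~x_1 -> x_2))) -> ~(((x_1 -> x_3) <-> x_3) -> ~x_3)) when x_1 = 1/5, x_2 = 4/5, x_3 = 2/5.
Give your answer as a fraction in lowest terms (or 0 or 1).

~x_2 = ~4/5 = 1/5
~x_2 & x_2 = 1/5 & 4/5 = 1/5
~x_1 = ~1/5 = 4/5
x_1 -> ~x_1 = 1/5 -> 4/5 = 1
(~x_2 & x_2) <-> (x_1 -> ~x_1) = 1/5 <-> 1 = 1/5
~((~x_2 & x_2) <-> (x_1 -> ~x_1)) = ~1/5 = 4/5
x_1 & x_3 = 1/5 & 2/5 = 1/5
~(x_1 & x_3) = ~1/5 = 4/5
x_1 <-> x_3 = 1/5 <-> 2/5 = 4/5
~(x_1 <-> x_3) = ~4/5 = 1/5
~(x_1 & x_3) | ~(x_1 <-> x_3) = 4/5 | 1/5 = 4/5
x_2 -> x_3 = 4/5 -> 2/5 = 3/5
x_2 | x_1 = 4/5 | 1/5 = 4/5
x_3 -> x_1 = 2/5 -> 1/5 = 4/5
(x_2 | x_1) -> (x_3 -> x_1) = 4/5 -> 4/5 = 1
(x_2 -> x_3) & ((x_2 | x_1) -> (x_3 -> x_1)) = 3/5 & 1 = 3/5
~x_1 = ~1/5 = 4/5
~x_1 -> x_2 = 4/5 -> 4/5 = 1
((x_2 -> x_3) & ((x_2 | x_1) -> (x_3 -> x_1))) -> (~x_1 -> x_2) = 3/5 -> 1 = 1
(~(x_1 & x_3) | ~(x_1 <-> x_3)) -> (((x_2 -> x_3) & ((x_2 | x_1) -> (x_3 -> x_1))) -> (~x_1 -> x_2)) = 4/5 -> 1 = 1
x_1 -> x_3 = 1/5 -> 2/5 = 1
(x_1 -> x_3) <-> x_3 = 1 <-> 2/5 = 2/5
~x_3 = ~2/5 = 3/5
((x_1 -> x_3) <-> x_3) -> ~x_3 = 2/5 -> 3/5 = 1
~(((x_1 -> x_3) <-> x_3) -> ~x_3) = ~1 = 0
((~(x_1 & x_3) | ~(x_1 <-> x_3)) -> (((x_2 -> x_3) & ((x_2 | x_1) -> (x_3 -> x_1))) -> (~x_1 -> x_2))) -> ~(((x_1 -> x_3) <-> x_3) -> ~x_3) = 1 -> 0 = 0
~((~x_2 & x_2) <-> (x_1 -> ~x_1)) -> (((~(x_1 & x_3) | ~(x_1 <-> x_3)) -> (((x_2 -> x_3) & ((x_2 | x_1) -> (x_3 -> x_1))) -> (~x_1 -> x_2))) -> ~(((x_1 -> x_3) <-> x_3) -> ~x_3)) = 4/5 -> 0 = 1/5

1/5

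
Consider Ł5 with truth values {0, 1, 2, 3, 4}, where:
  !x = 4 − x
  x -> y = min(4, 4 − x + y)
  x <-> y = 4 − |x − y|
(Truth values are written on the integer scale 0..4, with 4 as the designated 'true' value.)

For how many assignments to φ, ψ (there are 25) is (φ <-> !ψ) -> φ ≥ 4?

13

value 4: 13 assignments (counts)
value 3: 5 assignments
value 2: 4 assignments
value 1: 2 assignments
value 0: 1 assignment
So 13 of the 25 assignments meet the threshold.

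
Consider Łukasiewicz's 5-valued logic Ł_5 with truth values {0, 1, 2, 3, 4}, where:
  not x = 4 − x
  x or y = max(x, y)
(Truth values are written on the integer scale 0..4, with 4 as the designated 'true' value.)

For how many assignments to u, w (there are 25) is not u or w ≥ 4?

value 4: 9 assignments (counts)
value 3: 7 assignments
value 2: 5 assignments
value 1: 3 assignments
value 0: 1 assignment
So 9 of the 25 assignments meet the threshold.

9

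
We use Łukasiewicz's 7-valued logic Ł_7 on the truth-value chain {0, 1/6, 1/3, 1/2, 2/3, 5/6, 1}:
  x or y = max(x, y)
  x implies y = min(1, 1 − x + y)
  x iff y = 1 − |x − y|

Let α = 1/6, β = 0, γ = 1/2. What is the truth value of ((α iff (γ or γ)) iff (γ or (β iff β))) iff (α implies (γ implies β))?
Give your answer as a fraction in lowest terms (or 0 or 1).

γ or γ = 1/2 or 1/2 = 1/2
α iff (γ or γ) = 1/6 iff 1/2 = 2/3
β iff β = 0 iff 0 = 1
γ or (β iff β) = 1/2 or 1 = 1
(α iff (γ or γ)) iff (γ or (β iff β)) = 2/3 iff 1 = 2/3
γ implies β = 1/2 implies 0 = 1/2
α implies (γ implies β) = 1/6 implies 1/2 = 1
((α iff (γ or γ)) iff (γ or (β iff β))) iff (α implies (γ implies β)) = 2/3 iff 1 = 2/3

2/3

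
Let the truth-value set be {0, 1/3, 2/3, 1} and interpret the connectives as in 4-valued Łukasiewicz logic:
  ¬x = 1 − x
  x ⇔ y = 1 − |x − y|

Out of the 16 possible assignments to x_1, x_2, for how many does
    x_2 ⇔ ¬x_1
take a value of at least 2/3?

x_1 = 0, x_2 = 0 ↦ 0  <
x_1 = 0, x_2 = 1/3 ↦ 1/3  <
x_1 = 0, x_2 = 2/3 ↦ 2/3  ≥
x_1 = 0, x_2 = 1 ↦ 1  ≥
x_1 = 1/3, x_2 = 0 ↦ 1/3  <
x_1 = 1/3, x_2 = 1/3 ↦ 2/3  ≥
x_1 = 1/3, x_2 = 2/3 ↦ 1  ≥
x_1 = 1/3, x_2 = 1 ↦ 2/3  ≥
x_1 = 2/3, x_2 = 0 ↦ 2/3  ≥
x_1 = 2/3, x_2 = 1/3 ↦ 1  ≥
x_1 = 2/3, x_2 = 2/3 ↦ 2/3  ≥
x_1 = 2/3, x_2 = 1 ↦ 1/3  <
x_1 = 1, x_2 = 0 ↦ 1  ≥
x_1 = 1, x_2 = 1/3 ↦ 2/3  ≥
x_1 = 1, x_2 = 2/3 ↦ 1/3  <
x_1 = 1, x_2 = 1 ↦ 0  <
So 10 of the 16 assignments meet the threshold.

10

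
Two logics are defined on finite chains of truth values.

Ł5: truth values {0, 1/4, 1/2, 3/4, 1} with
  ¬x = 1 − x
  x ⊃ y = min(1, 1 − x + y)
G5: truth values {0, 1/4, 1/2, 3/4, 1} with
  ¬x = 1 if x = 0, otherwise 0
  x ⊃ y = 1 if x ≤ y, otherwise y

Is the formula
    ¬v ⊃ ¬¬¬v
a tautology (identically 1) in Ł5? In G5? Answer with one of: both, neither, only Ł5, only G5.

In Ł5: every assignment gives 1 — tautology.
In G5: every assignment gives 1 — tautology.

both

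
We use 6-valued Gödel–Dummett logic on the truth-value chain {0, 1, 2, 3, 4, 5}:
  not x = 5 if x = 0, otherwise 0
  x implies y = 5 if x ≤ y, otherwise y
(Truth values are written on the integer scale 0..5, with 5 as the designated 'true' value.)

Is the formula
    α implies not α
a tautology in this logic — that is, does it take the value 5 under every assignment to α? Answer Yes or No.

No

Counterexample: take α = 1.
not α = not 1 = 0
α implies not α = 1 implies 0 = 0
This gives 0 ≠ 5.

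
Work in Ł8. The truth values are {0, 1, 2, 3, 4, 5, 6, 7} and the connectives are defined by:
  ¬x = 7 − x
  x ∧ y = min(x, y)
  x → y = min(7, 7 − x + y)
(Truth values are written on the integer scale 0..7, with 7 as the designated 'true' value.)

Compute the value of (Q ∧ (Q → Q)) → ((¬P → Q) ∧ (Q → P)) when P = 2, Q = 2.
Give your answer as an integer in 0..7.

7

Q → Q = 2 → 2 = 7
Q ∧ (Q → Q) = 2 ∧ 7 = 2
¬P = ¬2 = 5
¬P → Q = 5 → 2 = 4
Q → P = 2 → 2 = 7
(¬P → Q) ∧ (Q → P) = 4 ∧ 7 = 4
(Q ∧ (Q → Q)) → ((¬P → Q) ∧ (Q → P)) = 2 → 4 = 7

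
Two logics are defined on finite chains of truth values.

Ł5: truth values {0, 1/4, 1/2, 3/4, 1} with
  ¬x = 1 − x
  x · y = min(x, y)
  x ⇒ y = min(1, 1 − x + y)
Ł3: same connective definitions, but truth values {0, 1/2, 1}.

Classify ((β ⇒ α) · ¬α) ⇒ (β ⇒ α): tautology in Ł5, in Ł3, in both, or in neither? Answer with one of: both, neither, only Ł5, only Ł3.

both

In Ł5: every assignment gives 1 — tautology.
In Ł3: every assignment gives 1 — tautology.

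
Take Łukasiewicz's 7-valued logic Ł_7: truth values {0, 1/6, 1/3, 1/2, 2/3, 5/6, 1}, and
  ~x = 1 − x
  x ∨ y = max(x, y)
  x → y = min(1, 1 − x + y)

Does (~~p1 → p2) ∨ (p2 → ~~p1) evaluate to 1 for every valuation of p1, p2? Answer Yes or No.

Yes

At p1 = 5/6, p2 = 0, for instance:
~p1 = ~5/6 = 1/6
~~p1 = ~1/6 = 5/6
~~p1 → p2 = 5/6 → 0 = 1/6
p2 → ~~p1 = 0 → 5/6 = 1
(~~p1 → p2) ∨ (p2 → ~~p1) = 1/6 ∨ 1 = 1
and checking the remaining 48 assignments likewise gives ≥ 1 in every case.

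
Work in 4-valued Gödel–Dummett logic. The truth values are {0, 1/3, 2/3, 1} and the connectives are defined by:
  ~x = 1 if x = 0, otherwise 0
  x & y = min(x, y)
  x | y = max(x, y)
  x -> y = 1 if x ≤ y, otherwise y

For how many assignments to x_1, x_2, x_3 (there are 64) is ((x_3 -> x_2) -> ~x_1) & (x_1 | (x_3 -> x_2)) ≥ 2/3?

value 1: 13 assignments (counts)
value 2/3: 4 assignments (counts)
value 1/3: 5 assignments
value 0: 42 assignments
So 17 of the 64 assignments meet the threshold.

17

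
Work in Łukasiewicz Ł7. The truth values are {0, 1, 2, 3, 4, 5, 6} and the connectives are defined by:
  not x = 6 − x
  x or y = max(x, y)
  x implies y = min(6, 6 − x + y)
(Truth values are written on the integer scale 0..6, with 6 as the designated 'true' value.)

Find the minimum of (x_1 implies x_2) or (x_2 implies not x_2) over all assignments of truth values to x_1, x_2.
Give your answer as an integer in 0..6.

Take x_1 = 6, x_2 = 4:
x_1 implies x_2 = 6 implies 4 = 4
not x_2 = not 4 = 2
x_2 implies not x_2 = 4 implies 2 = 4
(x_1 implies x_2) or (x_2 implies not x_2) = 4 or 4 = 4
No assignment yields a value below 4, so this is the minimum.

4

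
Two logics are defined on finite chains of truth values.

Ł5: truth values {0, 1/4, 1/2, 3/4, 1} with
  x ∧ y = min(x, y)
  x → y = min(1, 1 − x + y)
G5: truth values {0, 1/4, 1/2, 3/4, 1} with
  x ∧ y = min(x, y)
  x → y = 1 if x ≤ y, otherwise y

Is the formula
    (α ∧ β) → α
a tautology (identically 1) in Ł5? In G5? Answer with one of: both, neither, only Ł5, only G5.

In Ł5: every assignment gives 1 — tautology.
In G5: every assignment gives 1 — tautology.

both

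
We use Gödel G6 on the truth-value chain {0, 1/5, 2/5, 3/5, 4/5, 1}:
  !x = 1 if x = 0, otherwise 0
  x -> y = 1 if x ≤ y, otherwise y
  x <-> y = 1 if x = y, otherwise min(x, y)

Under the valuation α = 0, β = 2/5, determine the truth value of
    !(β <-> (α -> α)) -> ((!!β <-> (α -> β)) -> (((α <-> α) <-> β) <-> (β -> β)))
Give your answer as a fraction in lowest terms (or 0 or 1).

α -> α = 0 -> 0 = 1
β <-> (α -> α) = 2/5 <-> 1 = 2/5
!(β <-> (α -> α)) = !2/5 = 0
!β = !2/5 = 0
!!β = !0 = 1
α -> β = 0 -> 2/5 = 1
!!β <-> (α -> β) = 1 <-> 1 = 1
α <-> α = 0 <-> 0 = 1
(α <-> α) <-> β = 1 <-> 2/5 = 2/5
β -> β = 2/5 -> 2/5 = 1
((α <-> α) <-> β) <-> (β -> β) = 2/5 <-> 1 = 2/5
(!!β <-> (α -> β)) -> (((α <-> α) <-> β) <-> (β -> β)) = 1 -> 2/5 = 2/5
!(β <-> (α -> α)) -> ((!!β <-> (α -> β)) -> (((α <-> α) <-> β) <-> (β -> β))) = 0 -> 2/5 = 1

1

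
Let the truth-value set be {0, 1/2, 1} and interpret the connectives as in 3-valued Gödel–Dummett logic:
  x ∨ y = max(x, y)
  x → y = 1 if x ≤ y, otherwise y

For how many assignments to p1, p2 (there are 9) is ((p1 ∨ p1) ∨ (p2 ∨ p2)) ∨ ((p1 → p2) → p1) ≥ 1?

p1 = 0, p2 = 0 ↦ 0  <
p1 = 0, p2 = 1/2 ↦ 1/2  <
p1 = 0, p2 = 1 ↦ 1  ≥
p1 = 1/2, p2 = 0 ↦ 1  ≥
p1 = 1/2, p2 = 1/2 ↦ 1/2  <
p1 = 1/2, p2 = 1 ↦ 1  ≥
p1 = 1, p2 = 0 ↦ 1  ≥
p1 = 1, p2 = 1/2 ↦ 1  ≥
p1 = 1, p2 = 1 ↦ 1  ≥
So 6 of the 9 assignments meet the threshold.

6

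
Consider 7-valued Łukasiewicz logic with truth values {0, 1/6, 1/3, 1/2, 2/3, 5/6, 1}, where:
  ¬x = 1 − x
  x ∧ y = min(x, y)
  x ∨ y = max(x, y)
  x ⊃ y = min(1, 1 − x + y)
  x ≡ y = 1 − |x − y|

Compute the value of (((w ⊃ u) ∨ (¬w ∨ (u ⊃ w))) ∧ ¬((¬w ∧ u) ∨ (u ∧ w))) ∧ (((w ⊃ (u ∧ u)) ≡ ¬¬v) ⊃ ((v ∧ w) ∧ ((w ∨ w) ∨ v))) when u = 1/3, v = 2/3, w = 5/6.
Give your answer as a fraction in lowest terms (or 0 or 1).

w ⊃ u = 5/6 ⊃ 1/3 = 1/2
¬w = ¬5/6 = 1/6
u ⊃ w = 1/3 ⊃ 5/6 = 1
¬w ∨ (u ⊃ w) = 1/6 ∨ 1 = 1
(w ⊃ u) ∨ (¬w ∨ (u ⊃ w)) = 1/2 ∨ 1 = 1
¬w = ¬5/6 = 1/6
¬w ∧ u = 1/6 ∧ 1/3 = 1/6
u ∧ w = 1/3 ∧ 5/6 = 1/3
(¬w ∧ u) ∨ (u ∧ w) = 1/6 ∨ 1/3 = 1/3
¬((¬w ∧ u) ∨ (u ∧ w)) = ¬1/3 = 2/3
((w ⊃ u) ∨ (¬w ∨ (u ⊃ w))) ∧ ¬((¬w ∧ u) ∨ (u ∧ w)) = 1 ∧ 2/3 = 2/3
u ∧ u = 1/3 ∧ 1/3 = 1/3
w ⊃ (u ∧ u) = 5/6 ⊃ 1/3 = 1/2
¬v = ¬2/3 = 1/3
¬¬v = ¬1/3 = 2/3
(w ⊃ (u ∧ u)) ≡ ¬¬v = 1/2 ≡ 2/3 = 5/6
v ∧ w = 2/3 ∧ 5/6 = 2/3
w ∨ w = 5/6 ∨ 5/6 = 5/6
(w ∨ w) ∨ v = 5/6 ∨ 2/3 = 5/6
(v ∧ w) ∧ ((w ∨ w) ∨ v) = 2/3 ∧ 5/6 = 2/3
((w ⊃ (u ∧ u)) ≡ ¬¬v) ⊃ ((v ∧ w) ∧ ((w ∨ w) ∨ v)) = 5/6 ⊃ 2/3 = 5/6
(((w ⊃ u) ∨ (¬w ∨ (u ⊃ w))) ∧ ¬((¬w ∧ u) ∨ (u ∧ w))) ∧ (((w ⊃ (u ∧ u)) ≡ ¬¬v) ⊃ ((v ∧ w) ∧ ((w ∨ w) ∨ v))) = 2/3 ∧ 5/6 = 2/3

2/3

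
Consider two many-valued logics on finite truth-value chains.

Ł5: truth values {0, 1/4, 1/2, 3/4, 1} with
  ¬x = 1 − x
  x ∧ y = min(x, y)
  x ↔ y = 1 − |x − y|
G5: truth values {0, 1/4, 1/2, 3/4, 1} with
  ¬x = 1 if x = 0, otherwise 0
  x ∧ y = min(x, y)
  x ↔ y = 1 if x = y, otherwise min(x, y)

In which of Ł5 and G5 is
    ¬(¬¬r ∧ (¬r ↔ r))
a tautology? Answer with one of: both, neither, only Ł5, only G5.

only G5

In Ł5: at r = 1/4 the value is 3/4 — not a tautology.
In G5: every assignment gives 1 — tautology.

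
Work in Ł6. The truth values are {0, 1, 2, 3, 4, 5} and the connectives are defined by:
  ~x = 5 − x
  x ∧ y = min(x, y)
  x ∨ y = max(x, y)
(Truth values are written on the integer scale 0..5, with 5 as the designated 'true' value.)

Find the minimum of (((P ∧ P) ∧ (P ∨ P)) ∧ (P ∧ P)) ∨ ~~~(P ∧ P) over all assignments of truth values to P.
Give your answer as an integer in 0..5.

3

Take P = 2:
P ∧ P = 2 ∧ 2 = 2
P ∨ P = 2 ∨ 2 = 2
(P ∧ P) ∧ (P ∨ P) = 2 ∧ 2 = 2
P ∧ P = 2 ∧ 2 = 2
((P ∧ P) ∧ (P ∨ P)) ∧ (P ∧ P) = 2 ∧ 2 = 2
P ∧ P = 2 ∧ 2 = 2
~(P ∧ P) = ~2 = 3
~~(P ∧ P) = ~3 = 2
~~~(P ∧ P) = ~2 = 3
(((P ∧ P) ∧ (P ∨ P)) ∧ (P ∧ P)) ∨ ~~~(P ∧ P) = 2 ∨ 3 = 3
No assignment yields a value below 3, so this is the minimum.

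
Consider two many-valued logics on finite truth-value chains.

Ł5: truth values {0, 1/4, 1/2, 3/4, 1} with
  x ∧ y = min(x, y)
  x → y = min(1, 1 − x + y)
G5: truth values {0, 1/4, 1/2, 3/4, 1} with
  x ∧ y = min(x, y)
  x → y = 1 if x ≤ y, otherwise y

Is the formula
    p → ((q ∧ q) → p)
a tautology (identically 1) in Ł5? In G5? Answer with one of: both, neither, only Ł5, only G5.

In Ł5: every assignment gives 1 — tautology.
In G5: every assignment gives 1 — tautology.

both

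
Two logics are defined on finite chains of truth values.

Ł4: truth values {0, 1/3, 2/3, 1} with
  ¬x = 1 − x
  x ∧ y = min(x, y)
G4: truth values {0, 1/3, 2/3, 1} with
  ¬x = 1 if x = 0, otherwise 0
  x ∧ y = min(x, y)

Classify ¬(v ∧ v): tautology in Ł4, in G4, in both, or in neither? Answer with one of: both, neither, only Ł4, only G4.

In Ł4: at v = 1/3 the value is 2/3 — not a tautology.
In G4: at v = 1/3 the value is 0 — not a tautology.

neither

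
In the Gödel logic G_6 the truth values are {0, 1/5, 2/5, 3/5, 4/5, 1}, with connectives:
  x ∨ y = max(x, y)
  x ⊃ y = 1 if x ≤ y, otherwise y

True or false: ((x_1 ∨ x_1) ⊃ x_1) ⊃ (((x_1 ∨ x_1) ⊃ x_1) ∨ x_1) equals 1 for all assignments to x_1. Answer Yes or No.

Yes

x_1 = 0 ↦ 1
x_1 = 1/5 ↦ 1
x_1 = 2/5 ↦ 1
x_1 = 3/5 ↦ 1
x_1 = 4/5 ↦ 1
x_1 = 1 ↦ 1
Every assignment gives a value ≥ 1.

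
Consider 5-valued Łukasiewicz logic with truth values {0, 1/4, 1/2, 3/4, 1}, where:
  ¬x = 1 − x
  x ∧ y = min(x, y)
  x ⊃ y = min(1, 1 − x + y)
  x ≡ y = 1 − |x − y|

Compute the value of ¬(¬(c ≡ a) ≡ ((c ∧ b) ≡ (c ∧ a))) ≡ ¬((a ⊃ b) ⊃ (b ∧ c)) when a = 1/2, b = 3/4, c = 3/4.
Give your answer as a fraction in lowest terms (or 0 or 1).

c ≡ a = 3/4 ≡ 1/2 = 3/4
¬(c ≡ a) = ¬3/4 = 1/4
c ∧ b = 3/4 ∧ 3/4 = 3/4
c ∧ a = 3/4 ∧ 1/2 = 1/2
(c ∧ b) ≡ (c ∧ a) = 3/4 ≡ 1/2 = 3/4
¬(c ≡ a) ≡ ((c ∧ b) ≡ (c ∧ a)) = 1/4 ≡ 3/4 = 1/2
¬(¬(c ≡ a) ≡ ((c ∧ b) ≡ (c ∧ a))) = ¬1/2 = 1/2
a ⊃ b = 1/2 ⊃ 3/4 = 1
b ∧ c = 3/4 ∧ 3/4 = 3/4
(a ⊃ b) ⊃ (b ∧ c) = 1 ⊃ 3/4 = 3/4
¬((a ⊃ b) ⊃ (b ∧ c)) = ¬3/4 = 1/4
¬(¬(c ≡ a) ≡ ((c ∧ b) ≡ (c ∧ a))) ≡ ¬((a ⊃ b) ⊃ (b ∧ c)) = 1/2 ≡ 1/4 = 3/4

3/4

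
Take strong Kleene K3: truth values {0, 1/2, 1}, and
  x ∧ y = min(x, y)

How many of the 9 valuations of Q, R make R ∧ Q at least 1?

Q = 0, R = 0 ↦ 0  <
Q = 0, R = 1/2 ↦ 0  <
Q = 0, R = 1 ↦ 0  <
Q = 1/2, R = 0 ↦ 0  <
Q = 1/2, R = 1/2 ↦ 1/2  <
Q = 1/2, R = 1 ↦ 1/2  <
Q = 1, R = 0 ↦ 0  <
Q = 1, R = 1/2 ↦ 1/2  <
Q = 1, R = 1 ↦ 1  ≥
So 1 of the 9 assignments meets the threshold.

1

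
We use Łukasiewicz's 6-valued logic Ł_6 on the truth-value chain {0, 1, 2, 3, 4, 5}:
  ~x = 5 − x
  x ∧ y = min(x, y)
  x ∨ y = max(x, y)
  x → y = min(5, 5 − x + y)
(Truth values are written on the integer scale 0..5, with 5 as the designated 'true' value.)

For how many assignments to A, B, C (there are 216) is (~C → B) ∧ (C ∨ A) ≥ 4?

value 5: 51 assignments (counts)
value 4: 49 assignments (counts)
value 3: 44 assignments
value 2: 36 assignments
value 1: 25 assignments
value 0: 11 assignments
So 100 of the 216 assignments meet the threshold.

100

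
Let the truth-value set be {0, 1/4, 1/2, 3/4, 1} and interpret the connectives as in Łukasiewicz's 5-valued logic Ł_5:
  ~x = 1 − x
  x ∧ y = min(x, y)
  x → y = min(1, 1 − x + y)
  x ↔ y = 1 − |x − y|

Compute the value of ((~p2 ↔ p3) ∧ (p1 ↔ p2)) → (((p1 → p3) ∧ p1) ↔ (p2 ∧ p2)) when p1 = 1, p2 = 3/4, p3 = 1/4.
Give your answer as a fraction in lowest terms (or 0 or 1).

~p2 = ~3/4 = 1/4
~p2 ↔ p3 = 1/4 ↔ 1/4 = 1
p1 ↔ p2 = 1 ↔ 3/4 = 3/4
(~p2 ↔ p3) ∧ (p1 ↔ p2) = 1 ∧ 3/4 = 3/4
p1 → p3 = 1 → 1/4 = 1/4
(p1 → p3) ∧ p1 = 1/4 ∧ 1 = 1/4
p2 ∧ p2 = 3/4 ∧ 3/4 = 3/4
((p1 → p3) ∧ p1) ↔ (p2 ∧ p2) = 1/4 ↔ 3/4 = 1/2
((~p2 ↔ p3) ∧ (p1 ↔ p2)) → (((p1 → p3) ∧ p1) ↔ (p2 ∧ p2)) = 3/4 → 1/2 = 3/4

3/4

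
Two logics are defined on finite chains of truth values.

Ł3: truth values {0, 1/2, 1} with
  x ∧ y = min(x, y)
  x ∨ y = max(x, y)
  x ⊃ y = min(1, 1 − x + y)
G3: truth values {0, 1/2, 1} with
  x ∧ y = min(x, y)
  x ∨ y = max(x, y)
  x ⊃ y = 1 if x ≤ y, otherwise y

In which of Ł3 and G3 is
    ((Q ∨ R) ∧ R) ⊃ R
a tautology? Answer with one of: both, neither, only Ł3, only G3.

In Ł3: every assignment gives 1 — tautology.
In G3: every assignment gives 1 — tautology.

both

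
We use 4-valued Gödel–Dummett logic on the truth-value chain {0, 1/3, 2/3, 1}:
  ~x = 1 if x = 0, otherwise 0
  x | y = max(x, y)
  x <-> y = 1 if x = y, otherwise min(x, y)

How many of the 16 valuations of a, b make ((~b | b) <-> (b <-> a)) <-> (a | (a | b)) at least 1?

5

a = 0, b = 0 ↦ 0  <
a = 0, b = 1/3 ↦ 0  <
a = 0, b = 2/3 ↦ 0  <
a = 0, b = 1 ↦ 0  <
a = 1/3, b = 0 ↦ 0  <
a = 1/3, b = 1/3 ↦ 1  ≥
a = 1/3, b = 2/3 ↦ 1/3  <
a = 1/3, b = 1 ↦ 1/3  <
a = 2/3, b = 0 ↦ 0  <
a = 2/3, b = 1/3 ↦ 2/3  <
a = 2/3, b = 2/3 ↦ 1  ≥
a = 2/3, b = 1 ↦ 2/3  <
a = 1, b = 0 ↦ 0  <
a = 1, b = 1/3 ↦ 1  ≥
a = 1, b = 2/3 ↦ 1  ≥
a = 1, b = 1 ↦ 1  ≥
So 5 of the 16 assignments meet the threshold.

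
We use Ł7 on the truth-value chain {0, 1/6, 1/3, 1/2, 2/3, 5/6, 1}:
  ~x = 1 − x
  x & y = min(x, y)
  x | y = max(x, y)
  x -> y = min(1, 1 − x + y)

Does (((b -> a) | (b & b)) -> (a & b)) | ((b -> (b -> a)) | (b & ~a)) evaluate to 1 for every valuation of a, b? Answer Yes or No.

No

Counterexample: take a = 0, b = 2/3.
b -> a = 2/3 -> 0 = 1/3
b & b = 2/3 & 2/3 = 2/3
(b -> a) | (b & b) = 1/3 | 2/3 = 2/3
a & b = 0 & 2/3 = 0
((b -> a) | (b & b)) -> (a & b) = 2/3 -> 0 = 1/3
b -> a = 2/3 -> 0 = 1/3
b -> (b -> a) = 2/3 -> 1/3 = 2/3
~a = ~0 = 1
b & ~a = 2/3 & 1 = 2/3
(b -> (b -> a)) | (b & ~a) = 2/3 | 2/3 = 2/3
(((b -> a) | (b & b)) -> (a & b)) | ((b -> (b -> a)) | (b & ~a)) = 1/3 | 2/3 = 2/3
This gives 2/3 ≠ 1.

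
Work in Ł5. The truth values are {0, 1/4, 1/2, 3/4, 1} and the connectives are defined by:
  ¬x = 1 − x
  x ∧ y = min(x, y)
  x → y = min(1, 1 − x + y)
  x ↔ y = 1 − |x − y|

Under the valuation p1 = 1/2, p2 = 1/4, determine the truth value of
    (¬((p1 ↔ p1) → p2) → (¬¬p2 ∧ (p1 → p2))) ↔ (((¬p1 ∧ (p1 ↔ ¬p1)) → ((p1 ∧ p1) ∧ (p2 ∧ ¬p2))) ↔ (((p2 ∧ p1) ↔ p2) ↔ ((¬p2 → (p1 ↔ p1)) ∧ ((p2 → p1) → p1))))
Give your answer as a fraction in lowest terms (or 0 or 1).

p1 ↔ p1 = 1/2 ↔ 1/2 = 1
(p1 ↔ p1) → p2 = 1 → 1/4 = 1/4
¬((p1 ↔ p1) → p2) = ¬1/4 = 3/4
¬p2 = ¬1/4 = 3/4
¬¬p2 = ¬3/4 = 1/4
p1 → p2 = 1/2 → 1/4 = 3/4
¬¬p2 ∧ (p1 → p2) = 1/4 ∧ 3/4 = 1/4
¬((p1 ↔ p1) → p2) → (¬¬p2 ∧ (p1 → p2)) = 3/4 → 1/4 = 1/2
¬p1 = ¬1/2 = 1/2
¬p1 = ¬1/2 = 1/2
p1 ↔ ¬p1 = 1/2 ↔ 1/2 = 1
¬p1 ∧ (p1 ↔ ¬p1) = 1/2 ∧ 1 = 1/2
p1 ∧ p1 = 1/2 ∧ 1/2 = 1/2
¬p2 = ¬1/4 = 3/4
p2 ∧ ¬p2 = 1/4 ∧ 3/4 = 1/4
(p1 ∧ p1) ∧ (p2 ∧ ¬p2) = 1/2 ∧ 1/4 = 1/4
(¬p1 ∧ (p1 ↔ ¬p1)) → ((p1 ∧ p1) ∧ (p2 ∧ ¬p2)) = 1/2 → 1/4 = 3/4
p2 ∧ p1 = 1/4 ∧ 1/2 = 1/4
(p2 ∧ p1) ↔ p2 = 1/4 ↔ 1/4 = 1
¬p2 = ¬1/4 = 3/4
p1 ↔ p1 = 1/2 ↔ 1/2 = 1
¬p2 → (p1 ↔ p1) = 3/4 → 1 = 1
p2 → p1 = 1/4 → 1/2 = 1
(p2 → p1) → p1 = 1 → 1/2 = 1/2
(¬p2 → (p1 ↔ p1)) ∧ ((p2 → p1) → p1) = 1 ∧ 1/2 = 1/2
((p2 ∧ p1) ↔ p2) ↔ ((¬p2 → (p1 ↔ p1)) ∧ ((p2 → p1) → p1)) = 1 ↔ 1/2 = 1/2
((¬p1 ∧ (p1 ↔ ¬p1)) → ((p1 ∧ p1) ∧ (p2 ∧ ¬p2))) ↔ (((p2 ∧ p1) ↔ p2) ↔ ((¬p2 → (p1 ↔ p1)) ∧ ((p2 → p1) → p1))) = 3/4 ↔ 1/2 = 3/4
(¬((p1 ↔ p1) → p2) → (¬¬p2 ∧ (p1 → p2))) ↔ (((¬p1 ∧ (p1 ↔ ¬p1)) → ((p1 ∧ p1) ∧ (p2 ∧ ¬p2))) ↔ (((p2 ∧ p1) ↔ p2) ↔ ((¬p2 → (p1 ↔ p1)) ∧ ((p2 → p1) → p1)))) = 1/2 ↔ 3/4 = 3/4

3/4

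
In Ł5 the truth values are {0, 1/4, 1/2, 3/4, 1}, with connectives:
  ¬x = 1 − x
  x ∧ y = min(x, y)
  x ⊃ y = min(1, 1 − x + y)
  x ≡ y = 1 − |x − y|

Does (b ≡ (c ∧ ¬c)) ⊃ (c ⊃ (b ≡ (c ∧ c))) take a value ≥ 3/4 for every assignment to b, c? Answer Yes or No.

Counterexample: take b = 0, c = 1.
¬c = ¬1 = 0
c ∧ ¬c = 1 ∧ 0 = 0
b ≡ (c ∧ ¬c) = 0 ≡ 0 = 1
c ∧ c = 1 ∧ 1 = 1
b ≡ (c ∧ c) = 0 ≡ 1 = 0
c ⊃ (b ≡ (c ∧ c)) = 1 ⊃ 0 = 0
(b ≡ (c ∧ ¬c)) ⊃ (c ⊃ (b ≡ (c ∧ c))) = 1 ⊃ 0 = 0
This gives 0, which is below 3/4.

No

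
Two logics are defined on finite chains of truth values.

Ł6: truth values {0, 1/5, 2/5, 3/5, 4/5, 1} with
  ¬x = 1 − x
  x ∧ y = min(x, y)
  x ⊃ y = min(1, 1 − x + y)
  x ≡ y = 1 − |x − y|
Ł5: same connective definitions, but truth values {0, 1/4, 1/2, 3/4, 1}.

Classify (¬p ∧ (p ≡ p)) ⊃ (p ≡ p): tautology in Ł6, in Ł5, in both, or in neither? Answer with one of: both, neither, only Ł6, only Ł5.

both

In Ł6: every assignment gives 1 — tautology.
In Ł5: every assignment gives 1 — tautology.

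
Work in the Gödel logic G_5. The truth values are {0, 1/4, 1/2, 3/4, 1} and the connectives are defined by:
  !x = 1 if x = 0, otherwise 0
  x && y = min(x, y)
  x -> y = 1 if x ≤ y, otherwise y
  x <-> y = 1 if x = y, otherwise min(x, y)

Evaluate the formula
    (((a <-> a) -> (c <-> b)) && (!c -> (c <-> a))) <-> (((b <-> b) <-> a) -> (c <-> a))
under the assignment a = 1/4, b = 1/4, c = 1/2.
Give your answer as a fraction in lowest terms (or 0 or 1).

1/4

a <-> a = 1/4 <-> 1/4 = 1
c <-> b = 1/2 <-> 1/4 = 1/4
(a <-> a) -> (c <-> b) = 1 -> 1/4 = 1/4
!c = !1/2 = 0
c <-> a = 1/2 <-> 1/4 = 1/4
!c -> (c <-> a) = 0 -> 1/4 = 1
((a <-> a) -> (c <-> b)) && (!c -> (c <-> a)) = 1/4 && 1 = 1/4
b <-> b = 1/4 <-> 1/4 = 1
(b <-> b) <-> a = 1 <-> 1/4 = 1/4
c <-> a = 1/2 <-> 1/4 = 1/4
((b <-> b) <-> a) -> (c <-> a) = 1/4 -> 1/4 = 1
(((a <-> a) -> (c <-> b)) && (!c -> (c <-> a))) <-> (((b <-> b) <-> a) -> (c <-> a)) = 1/4 <-> 1 = 1/4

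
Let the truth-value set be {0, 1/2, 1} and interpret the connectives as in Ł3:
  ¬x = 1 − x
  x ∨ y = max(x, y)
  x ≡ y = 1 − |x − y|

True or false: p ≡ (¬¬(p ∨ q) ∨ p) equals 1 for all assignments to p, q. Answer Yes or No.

Counterexample: take p = 0, q = 1/2.
p ∨ q = 0 ∨ 1/2 = 1/2
¬(p ∨ q) = ¬1/2 = 1/2
¬¬(p ∨ q) = ¬1/2 = 1/2
¬¬(p ∨ q) ∨ p = 1/2 ∨ 0 = 1/2
p ≡ (¬¬(p ∨ q) ∨ p) = 0 ≡ 1/2 = 1/2
This gives 1/2 ≠ 1.

No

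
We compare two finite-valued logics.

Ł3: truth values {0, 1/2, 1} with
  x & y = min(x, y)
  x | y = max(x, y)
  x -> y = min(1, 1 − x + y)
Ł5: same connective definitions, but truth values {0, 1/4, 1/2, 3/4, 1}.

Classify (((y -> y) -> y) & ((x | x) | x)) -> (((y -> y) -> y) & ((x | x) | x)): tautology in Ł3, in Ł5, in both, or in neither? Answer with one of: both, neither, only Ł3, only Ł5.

both

In Ł3: every assignment gives 1 — tautology.
In Ł5: every assignment gives 1 — tautology.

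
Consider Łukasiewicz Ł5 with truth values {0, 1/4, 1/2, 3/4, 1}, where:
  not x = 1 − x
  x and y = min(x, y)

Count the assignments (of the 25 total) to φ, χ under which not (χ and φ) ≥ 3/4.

value 1: 9 assignments (counts)
value 3/4: 7 assignments (counts)
value 1/2: 5 assignments
value 1/4: 3 assignments
value 0: 1 assignment
So 16 of the 25 assignments meet the threshold.

16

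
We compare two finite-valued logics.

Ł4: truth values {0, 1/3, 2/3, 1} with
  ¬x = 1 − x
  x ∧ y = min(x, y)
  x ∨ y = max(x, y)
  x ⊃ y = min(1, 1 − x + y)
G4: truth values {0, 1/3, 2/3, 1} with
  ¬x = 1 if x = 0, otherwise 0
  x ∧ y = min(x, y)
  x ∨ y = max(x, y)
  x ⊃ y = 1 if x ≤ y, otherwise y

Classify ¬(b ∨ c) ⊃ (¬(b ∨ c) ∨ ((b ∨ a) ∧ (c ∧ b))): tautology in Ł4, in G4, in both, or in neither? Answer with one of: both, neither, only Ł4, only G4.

both

In Ł4: every assignment gives 1 — tautology.
In G4: every assignment gives 1 — tautology.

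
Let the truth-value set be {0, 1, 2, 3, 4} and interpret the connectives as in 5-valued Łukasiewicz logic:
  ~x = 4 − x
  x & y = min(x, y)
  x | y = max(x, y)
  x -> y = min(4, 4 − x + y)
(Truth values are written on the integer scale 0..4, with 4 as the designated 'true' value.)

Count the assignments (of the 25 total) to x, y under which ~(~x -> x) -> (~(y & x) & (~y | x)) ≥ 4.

19

value 4: 19 assignments (counts)
value 3: 3 assignments
value 2: 1 assignment
value 1: 1 assignment
value 0: 1 assignment
So 19 of the 25 assignments meet the threshold.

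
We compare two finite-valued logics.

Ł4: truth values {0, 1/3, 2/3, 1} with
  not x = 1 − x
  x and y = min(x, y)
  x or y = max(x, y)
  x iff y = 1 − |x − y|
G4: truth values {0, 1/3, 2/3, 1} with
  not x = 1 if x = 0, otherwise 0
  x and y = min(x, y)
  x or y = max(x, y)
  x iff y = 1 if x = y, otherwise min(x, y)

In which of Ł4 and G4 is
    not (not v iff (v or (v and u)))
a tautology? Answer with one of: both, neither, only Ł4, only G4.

In Ł4: at u = 0, v = 1/3 the value is 1/3 — not a tautology.
In G4: every assignment gives 1 — tautology.

only G4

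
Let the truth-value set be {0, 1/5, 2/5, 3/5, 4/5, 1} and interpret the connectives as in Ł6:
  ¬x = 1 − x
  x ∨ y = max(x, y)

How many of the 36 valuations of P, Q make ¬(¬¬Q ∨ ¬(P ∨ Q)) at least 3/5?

9

value 1: 1 assignment (counts)
value 4/5: 3 assignments (counts)
value 3/5: 5 assignments (counts)
value 2/5: 11 assignments
value 1/5: 9 assignments
value 0: 7 assignments
So 9 of the 36 assignments meet the threshold.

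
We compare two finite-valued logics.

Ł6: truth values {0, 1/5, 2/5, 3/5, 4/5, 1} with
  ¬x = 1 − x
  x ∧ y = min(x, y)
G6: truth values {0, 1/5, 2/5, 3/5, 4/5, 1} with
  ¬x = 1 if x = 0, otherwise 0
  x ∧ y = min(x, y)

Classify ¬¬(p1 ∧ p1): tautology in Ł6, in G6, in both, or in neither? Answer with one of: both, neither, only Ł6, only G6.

neither

In Ł6: at p1 = 0 the value is 0 — not a tautology.
In G6: at p1 = 0 the value is 0 — not a tautology.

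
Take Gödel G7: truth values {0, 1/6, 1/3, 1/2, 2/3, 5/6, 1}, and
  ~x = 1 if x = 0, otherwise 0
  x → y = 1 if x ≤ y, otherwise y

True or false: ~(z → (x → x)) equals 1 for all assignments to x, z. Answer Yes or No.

Counterexample: take x = 0, z = 0.
x → x = 0 → 0 = 1
z → (x → x) = 0 → 1 = 1
~(z → (x → x)) = ~1 = 0
This gives 0 ≠ 1.

No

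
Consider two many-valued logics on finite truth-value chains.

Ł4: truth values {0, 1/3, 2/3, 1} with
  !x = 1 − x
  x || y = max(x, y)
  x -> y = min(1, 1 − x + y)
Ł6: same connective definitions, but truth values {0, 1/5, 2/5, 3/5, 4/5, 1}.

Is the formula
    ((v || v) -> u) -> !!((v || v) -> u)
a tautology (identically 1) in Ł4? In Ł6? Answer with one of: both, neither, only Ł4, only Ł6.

both

In Ł4: every assignment gives 1 — tautology.
In Ł6: every assignment gives 1 — tautology.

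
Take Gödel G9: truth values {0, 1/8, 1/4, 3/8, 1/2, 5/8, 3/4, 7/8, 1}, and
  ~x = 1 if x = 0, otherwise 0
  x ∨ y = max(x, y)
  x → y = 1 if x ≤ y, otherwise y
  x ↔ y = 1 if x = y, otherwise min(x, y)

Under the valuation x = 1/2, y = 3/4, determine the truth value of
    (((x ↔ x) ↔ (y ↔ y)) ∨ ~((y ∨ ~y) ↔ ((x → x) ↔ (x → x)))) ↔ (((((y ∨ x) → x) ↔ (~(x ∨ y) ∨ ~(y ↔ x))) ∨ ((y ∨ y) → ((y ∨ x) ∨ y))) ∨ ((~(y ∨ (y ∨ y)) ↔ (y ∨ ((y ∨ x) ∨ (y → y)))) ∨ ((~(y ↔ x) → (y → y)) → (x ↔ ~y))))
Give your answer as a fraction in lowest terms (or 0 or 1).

1

x ↔ x = 1/2 ↔ 1/2 = 1
y ↔ y = 3/4 ↔ 3/4 = 1
(x ↔ x) ↔ (y ↔ y) = 1 ↔ 1 = 1
~y = ~3/4 = 0
y ∨ ~y = 3/4 ∨ 0 = 3/4
x → x = 1/2 → 1/2 = 1
x → x = 1/2 → 1/2 = 1
(x → x) ↔ (x → x) = 1 ↔ 1 = 1
(y ∨ ~y) ↔ ((x → x) ↔ (x → x)) = 3/4 ↔ 1 = 3/4
~((y ∨ ~y) ↔ ((x → x) ↔ (x → x))) = ~3/4 = 0
((x ↔ x) ↔ (y ↔ y)) ∨ ~((y ∨ ~y) ↔ ((x → x) ↔ (x → x))) = 1 ∨ 0 = 1
y ∨ x = 3/4 ∨ 1/2 = 3/4
(y ∨ x) → x = 3/4 → 1/2 = 1/2
x ∨ y = 1/2 ∨ 3/4 = 3/4
~(x ∨ y) = ~3/4 = 0
y ↔ x = 3/4 ↔ 1/2 = 1/2
~(y ↔ x) = ~1/2 = 0
~(x ∨ y) ∨ ~(y ↔ x) = 0 ∨ 0 = 0
((y ∨ x) → x) ↔ (~(x ∨ y) ∨ ~(y ↔ x)) = 1/2 ↔ 0 = 0
y ∨ y = 3/4 ∨ 3/4 = 3/4
y ∨ x = 3/4 ∨ 1/2 = 3/4
(y ∨ x) ∨ y = 3/4 ∨ 3/4 = 3/4
(y ∨ y) → ((y ∨ x) ∨ y) = 3/4 → 3/4 = 1
(((y ∨ x) → x) ↔ (~(x ∨ y) ∨ ~(y ↔ x))) ∨ ((y ∨ y) → ((y ∨ x) ∨ y)) = 0 ∨ 1 = 1
y ∨ y = 3/4 ∨ 3/4 = 3/4
y ∨ (y ∨ y) = 3/4 ∨ 3/4 = 3/4
~(y ∨ (y ∨ y)) = ~3/4 = 0
y ∨ x = 3/4 ∨ 1/2 = 3/4
y → y = 3/4 → 3/4 = 1
(y ∨ x) ∨ (y → y) = 3/4 ∨ 1 = 1
y ∨ ((y ∨ x) ∨ (y → y)) = 3/4 ∨ 1 = 1
~(y ∨ (y ∨ y)) ↔ (y ∨ ((y ∨ x) ∨ (y → y))) = 0 ↔ 1 = 0
y ↔ x = 3/4 ↔ 1/2 = 1/2
~(y ↔ x) = ~1/2 = 0
y → y = 3/4 → 3/4 = 1
~(y ↔ x) → (y → y) = 0 → 1 = 1
~y = ~3/4 = 0
x ↔ ~y = 1/2 ↔ 0 = 0
(~(y ↔ x) → (y → y)) → (x ↔ ~y) = 1 → 0 = 0
(~(y ∨ (y ∨ y)) ↔ (y ∨ ((y ∨ x) ∨ (y → y)))) ∨ ((~(y ↔ x) → (y → y)) → (x ↔ ~y)) = 0 ∨ 0 = 0
((((y ∨ x) → x) ↔ (~(x ∨ y) ∨ ~(y ↔ x))) ∨ ((y ∨ y) → ((y ∨ x) ∨ y))) ∨ ((~(y ∨ (y ∨ y)) ↔ (y ∨ ((y ∨ x) ∨ (y → y)))) ∨ ((~(y ↔ x) → (y → y)) → (x ↔ ~y))) = 1 ∨ 0 = 1
(((x ↔ x) ↔ (y ↔ y)) ∨ ~((y ∨ ~y) ↔ ((x → x) ↔ (x → x)))) ↔ (((((y ∨ x) → x) ↔ (~(x ∨ y) ∨ ~(y ↔ x))) ∨ ((y ∨ y) → ((y ∨ x) ∨ y))) ∨ ((~(y ∨ (y ∨ y)) ↔ (y ∨ ((y ∨ x) ∨ (y → y)))) ∨ ((~(y ↔ x) → (y → y)) → (x ↔ ~y)))) = 1 ↔ 1 = 1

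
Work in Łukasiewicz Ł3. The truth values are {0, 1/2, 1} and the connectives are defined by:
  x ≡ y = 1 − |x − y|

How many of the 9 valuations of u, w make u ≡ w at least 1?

3

u = 0, w = 0 ↦ 1  ≥
u = 0, w = 1/2 ↦ 1/2  <
u = 0, w = 1 ↦ 0  <
u = 1/2, w = 0 ↦ 1/2  <
u = 1/2, w = 1/2 ↦ 1  ≥
u = 1/2, w = 1 ↦ 1/2  <
u = 1, w = 0 ↦ 0  <
u = 1, w = 1/2 ↦ 1/2  <
u = 1, w = 1 ↦ 1  ≥
So 3 of the 9 assignments meet the threshold.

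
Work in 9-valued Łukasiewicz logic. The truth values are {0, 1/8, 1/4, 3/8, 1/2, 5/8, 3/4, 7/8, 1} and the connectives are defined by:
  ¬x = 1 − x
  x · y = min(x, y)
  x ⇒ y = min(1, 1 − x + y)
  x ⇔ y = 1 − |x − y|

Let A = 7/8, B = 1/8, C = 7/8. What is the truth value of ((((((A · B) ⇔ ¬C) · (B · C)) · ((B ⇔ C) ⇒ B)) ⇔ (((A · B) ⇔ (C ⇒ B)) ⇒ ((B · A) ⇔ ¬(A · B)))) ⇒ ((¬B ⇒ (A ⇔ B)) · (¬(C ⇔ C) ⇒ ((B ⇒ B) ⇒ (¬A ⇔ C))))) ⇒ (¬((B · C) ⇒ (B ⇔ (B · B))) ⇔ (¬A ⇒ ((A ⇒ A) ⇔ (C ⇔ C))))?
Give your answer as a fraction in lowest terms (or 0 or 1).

3/8

A · B = 7/8 · 1/8 = 1/8
¬C = ¬7/8 = 1/8
(A · B) ⇔ ¬C = 1/8 ⇔ 1/8 = 1
B · C = 1/8 · 7/8 = 1/8
((A · B) ⇔ ¬C) · (B · C) = 1 · 1/8 = 1/8
B ⇔ C = 1/8 ⇔ 7/8 = 1/4
(B ⇔ C) ⇒ B = 1/4 ⇒ 1/8 = 7/8
(((A · B) ⇔ ¬C) · (B · C)) · ((B ⇔ C) ⇒ B) = 1/8 · 7/8 = 1/8
A · B = 7/8 · 1/8 = 1/8
C ⇒ B = 7/8 ⇒ 1/8 = 1/4
(A · B) ⇔ (C ⇒ B) = 1/8 ⇔ 1/4 = 7/8
B · A = 1/8 · 7/8 = 1/8
A · B = 7/8 · 1/8 = 1/8
¬(A · B) = ¬1/8 = 7/8
(B · A) ⇔ ¬(A · B) = 1/8 ⇔ 7/8 = 1/4
((A · B) ⇔ (C ⇒ B)) ⇒ ((B · A) ⇔ ¬(A · B)) = 7/8 ⇒ 1/4 = 3/8
((((A · B) ⇔ ¬C) · (B · C)) · ((B ⇔ C) ⇒ B)) ⇔ (((A · B) ⇔ (C ⇒ B)) ⇒ ((B · A) ⇔ ¬(A · B))) = 1/8 ⇔ 3/8 = 3/4
¬B = ¬1/8 = 7/8
A ⇔ B = 7/8 ⇔ 1/8 = 1/4
¬B ⇒ (A ⇔ B) = 7/8 ⇒ 1/4 = 3/8
C ⇔ C = 7/8 ⇔ 7/8 = 1
¬(C ⇔ C) = ¬1 = 0
B ⇒ B = 1/8 ⇒ 1/8 = 1
¬A = ¬7/8 = 1/8
¬A ⇔ C = 1/8 ⇔ 7/8 = 1/4
(B ⇒ B) ⇒ (¬A ⇔ C) = 1 ⇒ 1/4 = 1/4
¬(C ⇔ C) ⇒ ((B ⇒ B) ⇒ (¬A ⇔ C)) = 0 ⇒ 1/4 = 1
(¬B ⇒ (A ⇔ B)) · (¬(C ⇔ C) ⇒ ((B ⇒ B) ⇒ (¬A ⇔ C))) = 3/8 · 1 = 3/8
(((((A · B) ⇔ ¬C) · (B · C)) · ((B ⇔ C) ⇒ B)) ⇔ (((A · B) ⇔ (C ⇒ B)) ⇒ ((B · A) ⇔ ¬(A · B)))) ⇒ ((¬B ⇒ (A ⇔ B)) · (¬(C ⇔ C) ⇒ ((B ⇒ B) ⇒ (¬A ⇔ C)))) = 3/4 ⇒ 3/8 = 5/8
B · C = 1/8 · 7/8 = 1/8
B · B = 1/8 · 1/8 = 1/8
B ⇔ (B · B) = 1/8 ⇔ 1/8 = 1
(B · C) ⇒ (B ⇔ (B · B)) = 1/8 ⇒ 1 = 1
¬((B · C) ⇒ (B ⇔ (B · B))) = ¬1 = 0
¬A = ¬7/8 = 1/8
A ⇒ A = 7/8 ⇒ 7/8 = 1
C ⇔ C = 7/8 ⇔ 7/8 = 1
(A ⇒ A) ⇔ (C ⇔ C) = 1 ⇔ 1 = 1
¬A ⇒ ((A ⇒ A) ⇔ (C ⇔ C)) = 1/8 ⇒ 1 = 1
¬((B · C) ⇒ (B ⇔ (B · B))) ⇔ (¬A ⇒ ((A ⇒ A) ⇔ (C ⇔ C))) = 0 ⇔ 1 = 0
((((((A · B) ⇔ ¬C) · (B · C)) · ((B ⇔ C) ⇒ B)) ⇔ (((A · B) ⇔ (C ⇒ B)) ⇒ ((B · A) ⇔ ¬(A · B)))) ⇒ ((¬B ⇒ (A ⇔ B)) · (¬(C ⇔ C) ⇒ ((B ⇒ B) ⇒ (¬A ⇔ C))))) ⇒ (¬((B · C) ⇒ (B ⇔ (B · B))) ⇔ (¬A ⇒ ((A ⇒ A) ⇔ (C ⇔ C)))) = 5/8 ⇒ 0 = 3/8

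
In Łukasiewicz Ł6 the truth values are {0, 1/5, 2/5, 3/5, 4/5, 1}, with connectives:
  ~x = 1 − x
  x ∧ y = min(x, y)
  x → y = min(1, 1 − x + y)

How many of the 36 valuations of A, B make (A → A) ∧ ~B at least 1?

value 1: 6 assignments (counts)
value 4/5: 6 assignments
value 3/5: 6 assignments
value 2/5: 6 assignments
value 1/5: 6 assignments
value 0: 6 assignments
So 6 of the 36 assignments meet the threshold.

6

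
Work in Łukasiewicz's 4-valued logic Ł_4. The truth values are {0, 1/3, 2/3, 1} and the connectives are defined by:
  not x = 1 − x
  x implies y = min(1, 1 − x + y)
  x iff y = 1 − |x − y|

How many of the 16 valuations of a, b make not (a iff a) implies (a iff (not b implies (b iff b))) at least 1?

a = 0, b = 0 ↦ 1  ≥
a = 0, b = 1/3 ↦ 1  ≥
a = 0, b = 2/3 ↦ 1  ≥
a = 0, b = 1 ↦ 1  ≥
a = 1/3, b = 0 ↦ 1  ≥
a = 1/3, b = 1/3 ↦ 1  ≥
a = 1/3, b = 2/3 ↦ 1  ≥
a = 1/3, b = 1 ↦ 1  ≥
a = 2/3, b = 0 ↦ 1  ≥
a = 2/3, b = 1/3 ↦ 1  ≥
a = 2/3, b = 2/3 ↦ 1  ≥
a = 2/3, b = 1 ↦ 1  ≥
a = 1, b = 0 ↦ 1  ≥
a = 1, b = 1/3 ↦ 1  ≥
a = 1, b = 2/3 ↦ 1  ≥
a = 1, b = 1 ↦ 1  ≥
So 16 of the 16 assignments meet the threshold.

16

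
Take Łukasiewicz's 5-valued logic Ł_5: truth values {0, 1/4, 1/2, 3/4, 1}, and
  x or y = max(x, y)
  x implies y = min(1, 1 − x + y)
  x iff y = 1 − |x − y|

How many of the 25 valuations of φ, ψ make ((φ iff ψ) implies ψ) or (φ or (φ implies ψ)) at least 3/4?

value 1: 19 assignments (counts)
value 3/4: 5 assignments (counts)
value 1/2: 1 assignment
So 24 of the 25 assignments meet the threshold.

24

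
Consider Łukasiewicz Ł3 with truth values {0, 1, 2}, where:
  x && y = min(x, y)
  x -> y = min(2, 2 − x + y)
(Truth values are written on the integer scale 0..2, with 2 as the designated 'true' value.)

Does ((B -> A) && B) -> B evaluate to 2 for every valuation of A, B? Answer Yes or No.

A = 0, B = 0 ↦ 2
A = 0, B = 1 ↦ 2
A = 0, B = 2 ↦ 2
A = 1, B = 0 ↦ 2
A = 1, B = 1 ↦ 2
A = 1, B = 2 ↦ 2
A = 2, B = 0 ↦ 2
A = 2, B = 1 ↦ 2
A = 2, B = 2 ↦ 2
Every assignment gives a value ≥ 2.

Yes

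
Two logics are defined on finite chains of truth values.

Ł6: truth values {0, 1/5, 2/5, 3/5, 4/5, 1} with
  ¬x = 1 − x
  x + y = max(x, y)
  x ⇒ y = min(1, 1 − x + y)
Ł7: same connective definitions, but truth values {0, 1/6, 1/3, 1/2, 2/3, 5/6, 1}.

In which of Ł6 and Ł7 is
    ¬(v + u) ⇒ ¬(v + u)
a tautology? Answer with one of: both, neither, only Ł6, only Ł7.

In Ł6: every assignment gives 1 — tautology.
In Ł7: every assignment gives 1 — tautology.

both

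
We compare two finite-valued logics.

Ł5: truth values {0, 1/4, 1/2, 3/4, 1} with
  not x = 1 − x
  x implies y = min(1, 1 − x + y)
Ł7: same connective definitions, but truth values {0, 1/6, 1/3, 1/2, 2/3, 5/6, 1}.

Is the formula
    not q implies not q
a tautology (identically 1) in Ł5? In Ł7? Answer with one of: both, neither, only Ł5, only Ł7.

both

In Ł5: every assignment gives 1 — tautology.
In Ł7: every assignment gives 1 — tautology.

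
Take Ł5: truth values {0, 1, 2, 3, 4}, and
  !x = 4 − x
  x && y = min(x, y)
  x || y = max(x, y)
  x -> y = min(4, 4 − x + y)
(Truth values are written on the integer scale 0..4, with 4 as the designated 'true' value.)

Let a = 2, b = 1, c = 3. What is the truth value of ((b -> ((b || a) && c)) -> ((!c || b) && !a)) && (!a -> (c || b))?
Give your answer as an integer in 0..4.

b || a = 1 || 2 = 2
(b || a) && c = 2 && 3 = 2
b -> ((b || a) && c) = 1 -> 2 = 4
!c = !3 = 1
!c || b = 1 || 1 = 1
!a = !2 = 2
(!c || b) && !a = 1 && 2 = 1
(b -> ((b || a) && c)) -> ((!c || b) && !a) = 4 -> 1 = 1
!a = !2 = 2
c || b = 3 || 1 = 3
!a -> (c || b) = 2 -> 3 = 4
((b -> ((b || a) && c)) -> ((!c || b) && !a)) && (!a -> (c || b)) = 1 && 4 = 1

1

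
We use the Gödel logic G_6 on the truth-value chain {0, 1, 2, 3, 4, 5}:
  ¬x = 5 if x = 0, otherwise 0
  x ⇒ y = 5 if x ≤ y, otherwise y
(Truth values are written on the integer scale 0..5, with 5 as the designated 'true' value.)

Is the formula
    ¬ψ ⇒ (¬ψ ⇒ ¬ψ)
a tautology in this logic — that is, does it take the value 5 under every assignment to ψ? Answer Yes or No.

Yes

ψ = 0 ↦ 5
ψ = 1 ↦ 5
ψ = 2 ↦ 5
ψ = 3 ↦ 5
ψ = 4 ↦ 5
ψ = 5 ↦ 5
Every assignment gives a value ≥ 5.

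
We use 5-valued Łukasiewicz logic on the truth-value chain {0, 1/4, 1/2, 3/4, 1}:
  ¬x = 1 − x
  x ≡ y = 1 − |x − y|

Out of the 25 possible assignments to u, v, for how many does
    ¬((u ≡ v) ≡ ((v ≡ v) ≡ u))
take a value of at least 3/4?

value 1: 2 assignments (counts)
value 3/4: 3 assignments (counts)
value 1/2: 6 assignments
value 1/4: 7 assignments
value 0: 7 assignments
So 5 of the 25 assignments meet the threshold.

5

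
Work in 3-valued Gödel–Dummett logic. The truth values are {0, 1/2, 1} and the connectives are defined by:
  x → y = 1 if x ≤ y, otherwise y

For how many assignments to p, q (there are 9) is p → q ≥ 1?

6

p = 0, q = 0 ↦ 1  ≥
p = 0, q = 1/2 ↦ 1  ≥
p = 0, q = 1 ↦ 1  ≥
p = 1/2, q = 0 ↦ 0  <
p = 1/2, q = 1/2 ↦ 1  ≥
p = 1/2, q = 1 ↦ 1  ≥
p = 1, q = 0 ↦ 0  <
p = 1, q = 1/2 ↦ 1/2  <
p = 1, q = 1 ↦ 1  ≥
So 6 of the 9 assignments meet the threshold.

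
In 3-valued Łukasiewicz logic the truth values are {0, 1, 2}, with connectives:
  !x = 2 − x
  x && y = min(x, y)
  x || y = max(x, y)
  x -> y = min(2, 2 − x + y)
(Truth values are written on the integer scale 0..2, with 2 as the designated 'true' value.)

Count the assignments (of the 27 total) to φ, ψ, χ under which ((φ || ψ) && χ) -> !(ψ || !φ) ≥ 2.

18

value 2: 18 assignments (counts)
value 1: 6 assignments
value 0: 3 assignments
So 18 of the 27 assignments meet the threshold.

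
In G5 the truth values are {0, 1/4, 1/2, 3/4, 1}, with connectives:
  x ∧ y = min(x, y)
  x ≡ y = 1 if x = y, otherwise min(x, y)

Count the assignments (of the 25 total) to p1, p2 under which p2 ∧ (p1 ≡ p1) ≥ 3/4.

10

value 1: 5 assignments (counts)
value 3/4: 5 assignments (counts)
value 1/2: 5 assignments
value 1/4: 5 assignments
value 0: 5 assignments
So 10 of the 25 assignments meet the threshold.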